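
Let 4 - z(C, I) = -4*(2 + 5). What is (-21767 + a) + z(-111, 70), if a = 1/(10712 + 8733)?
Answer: -422637074/19445 ≈ -21735.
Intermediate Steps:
z(C, I) = 32 (z(C, I) = 4 - (-4)*(2 + 5) = 4 - (-4)*7 = 4 - 1*(-28) = 4 + 28 = 32)
a = 1/19445 ≈ 5.1427e-5
(-21767 + a) + z(-111, 70) = (-21767 + 1/19445) + 32 = -423259314/19445 + 32 = -422637074/19445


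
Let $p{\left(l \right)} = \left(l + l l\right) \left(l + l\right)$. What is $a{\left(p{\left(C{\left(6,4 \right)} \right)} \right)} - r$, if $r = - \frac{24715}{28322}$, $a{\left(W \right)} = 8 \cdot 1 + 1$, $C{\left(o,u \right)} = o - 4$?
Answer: $\frac{279613}{28322} \approx 9.8727$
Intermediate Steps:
$C{\left(o,u \right)} = -4 + o$ ($C{\left(o,u \right)} = o - 4 = -4 + o$)
$p{\left(l \right)} = 2 l \left(l + l^{2}\right)$ ($p{\left(l \right)} = \left(l + l^{2}\right) 2 l = 2 l \left(l + l^{2}\right)$)
$a{\left(W \right)} = 9$ ($a{\left(W \right)} = 8 + 1 = 9$)
$r = - \frac{24715}{28322}$ ($r = \left(-24715\right) \frac{1}{28322} = - \frac{24715}{28322} \approx -0.87264$)
$a{\left(p{\left(C{\left(6,4 \right)} \right)} \right)} - r = 9 - - \frac{24715}{28322} = 9 + \frac{24715}{28322} = \frac{279613}{28322}$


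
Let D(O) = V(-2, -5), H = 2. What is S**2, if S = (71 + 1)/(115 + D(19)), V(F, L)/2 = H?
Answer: 5184/14161 ≈ 0.36608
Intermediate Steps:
V(F, L) = 4 (V(F, L) = 2*2 = 4)
D(O) = 4
S = 72/119 (S = (71 + 1)/(115 + 4) = 72/119 ≈ 0.60504)
S**2 = (72/119)**2 = 5184/14161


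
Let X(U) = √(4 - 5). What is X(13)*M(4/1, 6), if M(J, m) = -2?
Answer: -2*I ≈ -2.0*I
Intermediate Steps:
X(U) = I (X(U) = √(-1) = I)
X(13)*M(4/1, 6) = I*(-2) = -2*I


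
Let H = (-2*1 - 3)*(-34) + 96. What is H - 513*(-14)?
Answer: 7448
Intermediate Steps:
H = 266 (H = (-2 - 3)*(-34) + 96 = -5*(-34) + 96 = 170 + 96 = 266)
H - 513*(-14) = 266 - 513*(-14) = 266 + 7182 = 7448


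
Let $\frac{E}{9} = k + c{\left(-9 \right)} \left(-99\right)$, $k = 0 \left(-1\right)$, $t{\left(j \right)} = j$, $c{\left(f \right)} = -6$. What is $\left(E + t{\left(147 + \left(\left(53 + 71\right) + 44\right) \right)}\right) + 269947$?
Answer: $275608$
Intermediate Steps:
$k = 0$
$E = 5346$ ($E = 9 \left(0 - -594\right) = 9 \left(0 + 594\right) = 9 \cdot 594 = 5346$)
$\left(E + t{\left(147 + \left(\left(53 + 71\right) + 44\right) \right)}\right) + 269947 = \left(5346 + \left(147 + \left(\left(53 + 71\right) + 44\right)\right)\right) + 269947 = \left(5346 + \left(147 + \left(124 + 44\right)\right)\right) + 269947 = \left(5346 + \left(147 + 168\right)\right) + 269947 = \left(5346 + 315\right) + 269947 = 5661 + 269947 = 275608$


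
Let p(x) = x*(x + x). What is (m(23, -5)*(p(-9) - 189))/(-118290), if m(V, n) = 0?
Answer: 0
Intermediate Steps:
p(x) = 2*x**2 (p(x) = x*(2*x) = 2*x**2)
(m(23, -5)*(p(-9) - 189))/(-118290) = (0*(2*(-9)**2 - 189))/(-118290) = (0*(2*81 - 189))*(-1/118290) = (0*(162 - 189))*(-1/118290) = (0*(-27))*(-1/118290) = 0*(-1/118290) = 0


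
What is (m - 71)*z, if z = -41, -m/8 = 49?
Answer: 18983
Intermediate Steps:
m = -392 (m = -8*49 = -392)
(m - 71)*z = (-392 - 71)*(-41) = -463*(-41) = 18983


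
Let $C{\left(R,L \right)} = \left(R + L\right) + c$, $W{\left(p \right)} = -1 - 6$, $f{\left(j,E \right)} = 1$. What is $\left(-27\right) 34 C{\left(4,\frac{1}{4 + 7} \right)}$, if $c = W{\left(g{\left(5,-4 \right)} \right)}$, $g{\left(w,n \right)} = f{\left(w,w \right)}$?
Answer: $\frac{29376}{11} \approx 2670.5$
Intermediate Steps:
$g{\left(w,n \right)} = 1$
$W{\left(p \right)} = -7$ ($W{\left(p \right)} = -1 - 6 = -7$)
$c = -7$
$C{\left(R,L \right)} = -7 + L + R$ ($C{\left(R,L \right)} = \left(R + L\right) - 7 = \left(L + R\right) - 7 = -7 + L + R$)
$\left(-27\right) 34 C{\left(4,\frac{1}{4 + 7} \right)} = \left(-27\right) 34 \left(-7 + \frac{1}{4 + 7} + 4\right) = - 918 \left(-7 + \frac{1}{11} + 4\right) = \left(-918\right) \left(- \frac{32}{11}\right) = \frac{29376}{11}$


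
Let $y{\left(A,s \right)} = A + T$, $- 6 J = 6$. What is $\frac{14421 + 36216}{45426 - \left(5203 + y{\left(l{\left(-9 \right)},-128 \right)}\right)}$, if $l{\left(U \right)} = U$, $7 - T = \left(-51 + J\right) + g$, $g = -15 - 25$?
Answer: $\frac{50637}{40133} \approx 1.2617$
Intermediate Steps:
$g = -40$ ($g = -15 - 25 = -40$)
$J = -1$ ($J = \left(- \frac{1}{6}\right) 6 = -1$)
$T = 99$ ($T = 7 - \left(\left(-51 - 1\right) - 40\right) = 7 - \left(-52 - 40\right) = 7 - -92 = 7 + 92 = 99$)
$y{\left(A,s \right)} = 99 + A$ ($y{\left(A,s \right)} = A + 99 = 99 + A$)
$\frac{14421 + 36216}{45426 - \left(5203 + y{\left(l{\left(-9 \right)},-128 \right)}\right)} = \frac{14421 + 36216}{45426 - 5293} = \frac{50637}{45426 - 5293} = \frac{50637}{40133}$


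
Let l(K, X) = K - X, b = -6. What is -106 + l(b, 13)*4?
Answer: -182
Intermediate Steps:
-106 + l(b, 13)*4 = -106 + (-6 - 1*13)*4 = -106 + (-6 - 13)*4 = -106 - 19*4 = -106 - 76 = -182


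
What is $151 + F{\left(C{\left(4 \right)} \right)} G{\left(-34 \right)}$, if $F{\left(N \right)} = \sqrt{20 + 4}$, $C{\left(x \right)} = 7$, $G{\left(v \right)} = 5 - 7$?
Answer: $151 - 4 \sqrt{6} \approx 141.2$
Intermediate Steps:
$G{\left(v \right)} = -2$
$F{\left(N \right)} = 2 \sqrt{6}$ ($F{\left(N \right)} = \sqrt{24} = 2 \sqrt{6}$)
$151 + F{\left(C{\left(4 \right)} \right)} G{\left(-34 \right)} = 151 + 2 \sqrt{6} \left(-2\right) = 151 - 4 \sqrt{6}$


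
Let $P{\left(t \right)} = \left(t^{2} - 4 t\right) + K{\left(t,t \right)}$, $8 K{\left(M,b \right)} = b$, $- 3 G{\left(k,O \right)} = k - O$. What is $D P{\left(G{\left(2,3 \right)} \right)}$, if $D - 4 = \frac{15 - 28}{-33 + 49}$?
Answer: $- \frac{1445}{384} \approx -3.763$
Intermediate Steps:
$D = \frac{51}{16}$ ($D = 4 + \frac{15 - 28}{-33 + 49} = 4 - \frac{13}{16} = \frac{51}{16} \approx 3.1875$)
$G{\left(k,O \right)} = - \frac{k}{3} + \frac{O}{3}$ ($G{\left(k,O \right)} = - \frac{k - O}{3} = - \frac{k}{3} + \frac{O}{3}$)
$K{\left(M,b \right)} = \frac{b}{8}$
$P{\left(t \right)} = t^{2} - \frac{31 t}{8}$ ($P{\left(t \right)} = \left(t^{2} - 4 t\right) + \frac{t}{8} = t^{2} - \frac{31 t}{8}$)
$D P{\left(G{\left(2,3 \right)} \right)} = \frac{51 \frac{\left(\left(- \frac{1}{3}\right) 2 + \frac{1}{3} \cdot 3\right) \left(-31 + 8 \left(\left(- \frac{1}{3}\right) 2 + \frac{1}{3} \cdot 3\right)\right)}{8}}{16} = \frac{51 \frac{\left(- \frac{2}{3} + 1\right) \left(-31 + 8 \left(- \frac{2}{3} + 1\right)\right)}{8}}{16} = \frac{51 \cdot \frac{1}{8} \cdot \frac{1}{3} \left(-31 + 8 \cdot \frac{1}{3}\right)}{16} = \frac{51 \cdot \frac{1}{8} \cdot \frac{1}{3} \left(-31 + \frac{8}{3}\right)}{16} = \frac{51 \cdot \frac{1}{8} \cdot \frac{1}{3} \left(- \frac{85}{3}\right)}{16} = \frac{51}{16} \left(- \frac{85}{72}\right) = - \frac{1445}{384}$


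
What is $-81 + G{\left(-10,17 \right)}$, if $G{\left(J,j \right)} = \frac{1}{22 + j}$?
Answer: $- \frac{3158}{39} \approx -80.974$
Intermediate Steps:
$-81 + G{\left(-10,17 \right)} = -81 + \frac{1}{22 + 17} = -81 + \frac{1}{39} = - \frac{3158}{39}$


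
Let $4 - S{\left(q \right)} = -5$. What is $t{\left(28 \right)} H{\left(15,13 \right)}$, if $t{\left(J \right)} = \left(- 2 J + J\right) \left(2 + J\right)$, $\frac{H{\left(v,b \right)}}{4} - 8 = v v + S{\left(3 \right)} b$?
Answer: $-1176000$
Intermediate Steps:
$S{\left(q \right)} = 9$ ($S{\left(q \right)} = 4 - -5 = 4 + 5 = 9$)
$H{\left(v,b \right)} = 32 + 4 v^{2} + 36 b$ ($H{\left(v,b \right)} = 32 + 4 \left(v v + 9 b\right) = 32 + 4 \left(v^{2} + 9 b\right) = 32 + \left(4 v^{2} + 36 b\right) = 32 + 4 v^{2} + 36 b$)
$t{\left(J \right)} = - J \left(2 + J\right)$
$t{\left(28 \right)} H{\left(15,13 \right)} = \left(-1\right) 28 \left(2 + 28\right) \left(32 + 4 \cdot 15^{2} + 36 \cdot 13\right) = \left(-1\right) 28 \cdot 30 \left(32 + 4 \cdot 225 + 468\right) = - 840 \left(32 + 900 + 468\right) = \left(-840\right) 1400 = -1176000$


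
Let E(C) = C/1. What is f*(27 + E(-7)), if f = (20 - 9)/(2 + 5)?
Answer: 220/7 ≈ 31.429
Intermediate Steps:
E(C) = C (E(C) = C*1 = C)
f = 11/7 ≈ 1.5714
f*(27 + E(-7)) = 11*(27 - 7)/7 = (11/7)*20 = 220/7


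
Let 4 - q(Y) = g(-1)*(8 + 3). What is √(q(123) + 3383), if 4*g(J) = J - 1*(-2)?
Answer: √13537/2 ≈ 58.174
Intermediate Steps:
g(J) = ½ + J/4 (g(J) = (J - 1*(-2))/4 = (J + 2)/4 = (2 + J)/4 = ½ + J/4)
q(Y) = 5/4 (q(Y) = 4 - (½ + (¼)*(-1))*(8 + 3) = 4 - (½ - ¼)*11 = 4 - 11/4 = 5/4)
√(q(123) + 3383) = √(5/4 + 3383) = √(13537/4) = √13537/2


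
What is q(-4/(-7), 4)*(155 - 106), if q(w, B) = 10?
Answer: 490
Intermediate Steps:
q(-4/(-7), 4)*(155 - 106) = 10*(155 - 106) = 10*49 = 490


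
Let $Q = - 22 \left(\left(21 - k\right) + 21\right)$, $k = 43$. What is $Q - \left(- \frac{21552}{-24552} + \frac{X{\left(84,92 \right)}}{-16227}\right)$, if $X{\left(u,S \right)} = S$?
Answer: $\frac{116909044}{5533407} \approx 21.128$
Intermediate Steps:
$Q = 22$ ($Q = - 22 \left(\left(21 - 43\right) + 21\right) = - 22 \left(-22 + 21\right) = \left(-22\right) \left(-1\right) = 22$)
$Q - \left(- \frac{21552}{-24552} + \frac{X{\left(84,92 \right)}}{-16227}\right) = 22 - \left(- \frac{21552}{-24552} + \frac{92}{-16227}\right) = 22 - \left(\left(-21552\right) \left(- \frac{1}{24552}\right) + 92 \left(- \frac{1}{16227}\right)\right) = 22 - \left(\frac{898}{1023} - \frac{92}{16227}\right) = 22 - \frac{4825910}{5533407} = \frac{116909044}{5533407}$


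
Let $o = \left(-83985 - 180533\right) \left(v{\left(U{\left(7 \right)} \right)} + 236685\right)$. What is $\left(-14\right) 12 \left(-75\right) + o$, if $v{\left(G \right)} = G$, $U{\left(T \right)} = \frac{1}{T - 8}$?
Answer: $-62607165712$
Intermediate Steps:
$U{\left(T \right)} = \frac{1}{-8 + T}$
$o = -62607178312$ ($o = \left(-83985 - 180533\right) \left(\frac{1}{-8 + 7} + 236685\right) = - 264518 \left(\frac{1}{-1} + 236685\right) = - 264518 \left(-1 + 236685\right) = \left(-264518\right) 236684 = -62607178312$)
$\left(-14\right) 12 \left(-75\right) + o = \left(-14\right) 12 \left(-75\right) - 62607178312 = \left(-168\right) \left(-75\right) - 62607178312 = 12600 - 62607178312 = -62607165712$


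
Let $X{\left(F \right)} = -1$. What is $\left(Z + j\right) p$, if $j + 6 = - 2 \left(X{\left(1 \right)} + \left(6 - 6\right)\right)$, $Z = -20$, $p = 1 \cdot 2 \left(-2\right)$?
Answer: $96$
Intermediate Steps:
$p = -4$ ($p = 2 \left(-2\right) = -4$)
$j = -4$ ($j = -6 - 2 \left(-1 + \left(6 - 6\right)\right) = -6 - 2 \left(-1 + 0\right) = -6 - -2 = -6 + 2 = -4$)
$\left(Z + j\right) p = \left(-20 - 4\right) \left(-4\right) = \left(-24\right) \left(-4\right) = 96$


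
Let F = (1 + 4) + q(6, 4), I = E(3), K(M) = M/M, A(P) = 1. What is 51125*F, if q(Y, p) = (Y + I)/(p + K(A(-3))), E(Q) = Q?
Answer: 347650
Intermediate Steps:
K(M) = 1
I = 3
q(Y, p) = (3 + Y)/(1 + p) (q(Y, p) = (Y + 3)/(p + 1) = (3 + Y)/(1 + p))
F = 34/5 (F = (1 + 4) + (3 + 6)/(1 + 4) = 5 + 9/5 = 34/5 ≈ 6.8000)
51125*F = 51125*(34/5) = 347650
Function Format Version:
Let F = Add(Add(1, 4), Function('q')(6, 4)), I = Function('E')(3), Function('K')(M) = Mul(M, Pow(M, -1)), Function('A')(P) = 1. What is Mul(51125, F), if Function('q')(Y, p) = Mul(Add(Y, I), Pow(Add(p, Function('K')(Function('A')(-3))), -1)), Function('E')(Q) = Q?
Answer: 347650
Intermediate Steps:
Function('K')(M) = 1
I = 3
Function('q')(Y, p) = Mul(Pow(Add(1, p), -1), Add(3, Y)) (Function('q')(Y, p) = Mul(Add(Y, 3), Pow(Add(p, 1), -1)) = Mul(Add(3, Y), Pow(Add(1, p), -1)) = Mul(Pow(Add(1, p), -1), Add(3, Y)))
F = Rational(34, 5) (F = Add(Add(1, 4), Mul(Pow(Add(1, 4), -1), Add(3, 6))) = Add(5, Mul(Pow(5, -1), 9)) = Add(5, Mul(Rational(1, 5), 9)) = Add(5, Rational(9, 5)) = Rational(34, 5) ≈ 6.8000)
Mul(51125, F) = Mul(51125, Rational(34, 5)) = 347650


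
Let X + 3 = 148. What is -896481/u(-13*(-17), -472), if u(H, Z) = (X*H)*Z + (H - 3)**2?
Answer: 896481/15077716 ≈ 0.059457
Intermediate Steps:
X = 145 (X = -3 + 148 = 145)
u(H, Z) = (-3 + H)**2 + 145*H*Z (u(H, Z) = (145*H)*Z + (H - 3)**2 = 145*H*Z + (-3 + H)**2 = (-3 + H)**2 + 145*H*Z)
-896481/u(-13*(-17), -472) = -896481/((-3 - 13*(-17))**2 + 145*(-13*(-17))*(-472)) = -896481/((-3 + 221)**2 + 145*221*(-472)) = -896481/(218**2 - 15125240) = -896481/(47524 - 15125240) = -896481/(-15077716) = -896481*(-1/15077716) = 896481/15077716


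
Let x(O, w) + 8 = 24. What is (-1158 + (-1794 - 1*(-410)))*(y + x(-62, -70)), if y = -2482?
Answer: 6268572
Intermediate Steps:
x(O, w) = 16 (x(O, w) = -8 + 24 = 16)
(-1158 + (-1794 - 1*(-410)))*(y + x(-62, -70)) = (-1158 + (-1794 - 1*(-410)))*(-2482 + 16) = (-1158 + (-1794 + 410))*(-2466) = (-1158 - 1384)*(-2466) = -2542*(-2466) = 6268572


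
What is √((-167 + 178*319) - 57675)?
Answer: 2*I*√265 ≈ 32.558*I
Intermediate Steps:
√((-167 + 178*319) - 57675) = √((-167 + 56782) - 57675) = √(56615 - 57675) = √(-1060) = 2*I*√265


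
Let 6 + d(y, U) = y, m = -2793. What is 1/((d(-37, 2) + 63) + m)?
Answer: -1/2773 ≈ -0.00036062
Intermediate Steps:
d(y, U) = -6 + y
1/((d(-37, 2) + 63) + m) = 1/(((-6 - 37) + 63) - 2793) = 1/((-43 + 63) - 2793) = 1/(20 - 2793) = 1/(-2773) = -1/2773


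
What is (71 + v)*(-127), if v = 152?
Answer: -28321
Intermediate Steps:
(71 + v)*(-127) = (71 + 152)*(-127) = 223*(-127) = -28321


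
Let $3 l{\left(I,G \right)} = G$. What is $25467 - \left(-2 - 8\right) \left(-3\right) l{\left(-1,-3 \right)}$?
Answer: $25497$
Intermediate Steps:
$l{\left(I,G \right)} = \frac{G}{3}$
$25467 - \left(-2 - 8\right) \left(-3\right) l{\left(-1,-3 \right)} = 25467 - \left(-2 - 8\right) \left(-3\right) \frac{1}{3} \left(-3\right) = 25467 - \left(-2 - 8\right) \left(-3\right) \left(-1\right) = 25467 - \left(-10\right) \left(-3\right) \left(-1\right) = 25467 - 30 \left(-1\right) = 25467 - -30 = 25467 + 30 = 25497$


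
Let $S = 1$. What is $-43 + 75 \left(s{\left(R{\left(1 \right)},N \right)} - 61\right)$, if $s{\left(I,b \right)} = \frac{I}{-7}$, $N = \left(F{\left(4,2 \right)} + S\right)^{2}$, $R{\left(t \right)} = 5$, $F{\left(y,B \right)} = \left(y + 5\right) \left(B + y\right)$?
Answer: $- \frac{32701}{7} \approx -4671.6$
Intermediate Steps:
$F{\left(y,B \right)} = \left(5 + y\right) \left(B + y\right)$
$N = 3025$ ($N = \left(\left(4^{2} + 5 \cdot 2 + 5 \cdot 4 + 2 \cdot 4\right) + 1\right)^{2} = \left(\left(16 + 10 + 20 + 8\right) + 1\right)^{2} = \left(54 + 1\right)^{2} = 55^{2} = 3025$)
$s{\left(I,b \right)} = - \frac{I}{7}$ ($s{\left(I,b \right)} = I \left(- \frac{1}{7}\right) = - \frac{I}{7}$)
$-43 + 75 \left(s{\left(R{\left(1 \right)},N \right)} - 61\right) = -43 + 75 \left(\left(- \frac{1}{7}\right) 5 - 61\right) = -43 + 75 \left(- \frac{5}{7} - 61\right) = -43 + 75 \left(- \frac{432}{7}\right) = -43 - \frac{32400}{7} = - \frac{32701}{7}$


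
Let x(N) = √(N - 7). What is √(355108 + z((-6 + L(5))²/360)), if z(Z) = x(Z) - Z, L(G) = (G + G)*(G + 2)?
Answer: √(79896740 + 15*√985)/15 ≈ 595.90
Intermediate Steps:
L(G) = 2*G*(2 + G) (L(G) = (2*G)*(2 + G) = 2*G*(2 + G))
x(N) = √(-7 + N)
z(Z) = √(-7 + Z) - Z
√(355108 + z((-6 + L(5))²/360)) = √(355108 + (√(-7 + (-6 + 2*5*(2 + 5))²/360) - (-6 + 2*5*(2 + 5))²/360)) = √(355108 + (√(-7 + (-6 + 2*5*7)²*(1/360)) - (-6 + 2*5*7)²/360)) = √(355108 + (√(-7 + (-6 + 70)²*(1/360)) - (-6 + 70)²/360)) = √(355108 + (√(-7 + 64²*(1/360)) - 64²/360)) = √(355108 + (√(-7 + 4096*(1/360)) - 4096/360)) = √(355108 + (√(-7 + 512/45) - 1*512/45)) = √(355108 + (√(197/45) - 512/45)) = √(355108 + (√985/15 - 512/45)) = √(355108 + (-512/45 + √985/15)) = √(15979348/45 + √985/15)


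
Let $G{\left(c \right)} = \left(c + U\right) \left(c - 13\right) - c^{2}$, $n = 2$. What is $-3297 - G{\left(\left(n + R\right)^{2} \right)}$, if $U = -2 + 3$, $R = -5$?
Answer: $-3176$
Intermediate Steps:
$U = 1$
$G{\left(c \right)} = - c^{2} + \left(1 + c\right) \left(-13 + c\right)$ ($G{\left(c \right)} = \left(c + 1\right) \left(c - 13\right) - c^{2} = \left(1 + c\right) \left(-13 + c\right) - c^{2} = - c^{2} + \left(1 + c\right) \left(-13 + c\right)$)
$-3297 - G{\left(\left(n + R\right)^{2} \right)} = -3297 - \left(-13 - 12 \left(2 - 5\right)^{2}\right) = -3297 - \left(-13 - 12 \left(-3\right)^{2}\right) = -3297 - \left(-13 - 108\right) = -3297 - -121 = -3297 + 121 = -3176$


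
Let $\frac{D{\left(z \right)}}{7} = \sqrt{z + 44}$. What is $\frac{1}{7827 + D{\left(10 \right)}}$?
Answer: $\frac{2609}{20419761} - \frac{7 \sqrt{6}}{20419761} \approx 0.00012693$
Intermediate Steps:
$D{\left(z \right)} = 7 \sqrt{44 + z}$ ($D{\left(z \right)} = 7 \sqrt{z + 44} = 7 \sqrt{44 + z}$)
$\frac{1}{7827 + D{\left(10 \right)}} = \frac{1}{7827 + 7 \sqrt{44 + 10}} = \frac{1}{7827 + 7 \sqrt{54}} = \frac{1}{7827 + 7 \cdot 3 \sqrt{6}} = \frac{1}{7827 + 21 \sqrt{6}}$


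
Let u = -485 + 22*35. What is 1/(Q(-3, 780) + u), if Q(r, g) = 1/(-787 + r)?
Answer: 790/225149 ≈ 0.0035088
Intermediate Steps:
u = 285 (u = -485 + 770 = 285)
1/(Q(-3, 780) + u) = 1/(1/(-787 - 3) + 285) = 1/(1/(-790) + 285) = 1/(-1/790 + 285) = 1/(225149/790) = 790/225149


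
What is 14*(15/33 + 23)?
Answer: 3612/11 ≈ 328.36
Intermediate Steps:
14*(15/33 + 23) = 14*(15*(1/33) + 23) = 14*(5/11 + 23) = 14*(258/11) = 3612/11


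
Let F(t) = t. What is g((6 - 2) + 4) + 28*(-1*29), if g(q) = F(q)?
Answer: -804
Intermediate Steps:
g(q) = q
g((6 - 2) + 4) + 28*(-1*29) = ((6 - 2) + 4) + 28*(-1*29) = (4 + 4) + 28*(-29) = 8 - 812 = -804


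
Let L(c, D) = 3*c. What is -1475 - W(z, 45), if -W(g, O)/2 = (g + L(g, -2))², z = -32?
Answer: 31293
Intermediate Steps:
W(g, O) = -32*g² (W(g, O) = -2*(g + 3*g)² = -2*16*g² = -32*g²)
-1475 - W(z, 45) = -1475 - (-32)*(-32)² = -1475 - (-32)*1024 = -1475 - 1*(-32768) = -1475 + 32768 = 31293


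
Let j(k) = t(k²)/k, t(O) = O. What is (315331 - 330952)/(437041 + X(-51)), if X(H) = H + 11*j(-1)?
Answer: -15621/436979 ≈ -0.035748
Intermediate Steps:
j(k) = k (j(k) = k²/k = k)
X(H) = -11 + H (X(H) = H + 11*(-1) = H - 11 = -11 + H)
(315331 - 330952)/(437041 + X(-51)) = (315331 - 330952)/(437041 + (-11 - 51)) = -15621/(437041 - 62) = -15621/436979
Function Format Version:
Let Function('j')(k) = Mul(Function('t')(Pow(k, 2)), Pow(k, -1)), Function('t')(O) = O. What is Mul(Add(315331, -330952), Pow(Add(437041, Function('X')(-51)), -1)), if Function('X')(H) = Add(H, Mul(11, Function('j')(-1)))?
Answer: Rational(-15621, 436979) ≈ -0.035748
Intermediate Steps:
Function('j')(k) = k (Function('j')(k) = Mul(Pow(k, 2), Pow(k, -1)) = k)
Function('X')(H) = Add(-11, H) (Function('X')(H) = Add(H, Mul(11, -1)) = Add(H, -11) = Add(-11, H))
Mul(Add(315331, -330952), Pow(Add(437041, Function('X')(-51)), -1)) = Mul(Add(315331, -330952), Pow(Add(437041, Add(-11, -51)), -1)) = Mul(-15621, Pow(Add(437041, -62), -1)) = Mul(-15621, Pow(436979, -1)) = Mul(-15621, Rational(1, 436979)) = Rational(-15621, 436979)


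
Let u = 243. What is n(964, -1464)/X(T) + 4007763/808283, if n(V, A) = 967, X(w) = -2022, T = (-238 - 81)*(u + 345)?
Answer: 7322087125/1634348226 ≈ 4.4801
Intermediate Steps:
T = -187572 (T = (-238 - 81)*(243 + 345) = -319*588 = -187572)
n(964, -1464)/X(T) + 4007763/808283 = 967/(-2022) + 4007763/808283 = 967*(-1/2022) + 4007763*(1/808283) = -967/2022 + 4007763/808283 = 7322087125/1634348226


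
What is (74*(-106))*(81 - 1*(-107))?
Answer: -1474672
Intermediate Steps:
(74*(-106))*(81 - 1*(-107)) = -7844*(81 + 107) = -7844*188 = -1474672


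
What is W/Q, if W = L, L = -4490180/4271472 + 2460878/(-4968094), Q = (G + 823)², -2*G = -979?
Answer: -4102400973667/4569577058953265625 ≈ -8.9776e-7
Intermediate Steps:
G = 979/2 (G = -½*(-979) = 979/2 ≈ 489.50)
Q = 6890625/4 (Q = (979/2 + 823)² = (2625/2)² = 6890625/4 ≈ 1.7227e+6)
L = -4102400973667/2652634301796 (L = -4490180*1/4271472 + 2460878*(-1/4968094) = -1122545/1067868 - 1230439/2484047 = -4102400973667/2652634301796 ≈ -1.5465)
W = -4102400973667/2652634301796 ≈ -1.5465
W/Q = -4102400973667/(2652634301796*6890625/4) = -4102400973667/2652634301796*4/6890625 = -4102400973667/4569577058953265625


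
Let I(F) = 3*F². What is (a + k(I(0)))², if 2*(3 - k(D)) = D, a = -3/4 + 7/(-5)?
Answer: 289/400 ≈ 0.72250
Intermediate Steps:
a = -43/20 (a = -3*¼ + 7*(-⅕) = -¾ - 7/5 = -43/20 ≈ -2.1500)
k(D) = 3 - D/2
(a + k(I(0)))² = (-43/20 + (3 - 3*0²/2))² = (-43/20 + (3 - 3*0/2))² = (-43/20 + (3 - ½*0))² = (-43/20 + (3 + 0))² = (-43/20 + 3)² = (17/20)² = 289/400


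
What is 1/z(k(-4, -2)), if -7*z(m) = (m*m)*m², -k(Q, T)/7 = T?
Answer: -1/5488 ≈ -0.00018222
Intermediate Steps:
k(Q, T) = -7*T
z(m) = -m⁴/7 (z(m) = -m*m*m²/7 = -m²*m²/7 = -m⁴/7)
1/z(k(-4, -2)) = 1/(-(-7*(-2))⁴/7) = 1/(-⅐*14⁴) = 1/(-⅐*38416) = 1/(-5488) = -1/5488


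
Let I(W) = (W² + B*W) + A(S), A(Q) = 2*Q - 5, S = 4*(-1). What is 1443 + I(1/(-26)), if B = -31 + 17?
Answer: 967045/676 ≈ 1430.5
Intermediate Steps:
B = -14
S = -4
A(Q) = -5 + 2*Q
I(W) = -13 + W² - 14*W (I(W) = (W² - 14*W) + (-5 + 2*(-4)) = (W² - 14*W) + (-5 - 8) = (W² - 14*W) - 13 = -13 + W² - 14*W)
1443 + I(1/(-26)) = 1443 + (-13 + (1/(-26))² - 14/(-26)) = 1443 + (-13 + (-1/26)² - 14*(-1/26)) = 1443 + (-13 + 1/676 + 7/13) = 1443 - 8423/676 = 967045/676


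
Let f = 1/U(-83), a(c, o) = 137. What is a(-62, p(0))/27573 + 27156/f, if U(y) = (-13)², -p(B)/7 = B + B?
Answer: 126542533709/27573 ≈ 4.5894e+6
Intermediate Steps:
p(B) = -14*B (p(B) = -7*(B + B) = -14*B)
U(y) = 169
f = 1/169 ≈ 0.0059172
a(-62, p(0))/27573 + 27156/f = 137/27573 + 27156/(1/169) = 137*(1/27573) + 27156*169 = 137/27573 + 4589364 = 126542533709/27573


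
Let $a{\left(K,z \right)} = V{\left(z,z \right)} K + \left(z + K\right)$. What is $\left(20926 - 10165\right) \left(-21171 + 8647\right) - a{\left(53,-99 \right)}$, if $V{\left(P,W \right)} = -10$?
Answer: $-134770188$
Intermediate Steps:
$a{\left(K,z \right)} = z - 9 K$ ($a{\left(K,z \right)} = - 10 K + \left(z + K\right) = - 10 K + \left(K + z\right) = z - 9 K$)
$\left(20926 - 10165\right) \left(-21171 + 8647\right) - a{\left(53,-99 \right)} = \left(20926 - 10165\right) \left(-21171 + 8647\right) - \left(-99 - 477\right) = 10761 \left(-12524\right) - \left(-99 - 477\right) = -134770764 - -576 = -134770764 + 576 = -134770188$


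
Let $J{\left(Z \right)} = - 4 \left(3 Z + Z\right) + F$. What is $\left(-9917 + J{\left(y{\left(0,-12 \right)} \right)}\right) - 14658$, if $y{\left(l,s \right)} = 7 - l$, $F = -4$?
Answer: $-24691$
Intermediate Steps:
$J{\left(Z \right)} = -4 - 16 Z$ ($J{\left(Z \right)} = - 4 \left(3 Z + Z\right) - 4 = - 4 \cdot 4 Z - 4 = - 16 Z - 4 = -4 - 16 Z$)
$\left(-9917 + J{\left(y{\left(0,-12 \right)} \right)}\right) - 14658 = \left(-9917 - \left(4 + 16 \left(7 - 0\right)\right)\right) - 14658 = \left(-9917 - \left(4 + 16 \left(7 + 0\right)\right)\right) - 14658 = \left(-9917 - 116\right) - 14658 = -10033 - 14658 = -24691$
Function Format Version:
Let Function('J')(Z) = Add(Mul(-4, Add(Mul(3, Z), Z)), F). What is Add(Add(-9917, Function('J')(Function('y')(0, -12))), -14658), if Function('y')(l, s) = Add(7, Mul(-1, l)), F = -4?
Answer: -24691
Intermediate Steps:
Function('J')(Z) = Add(-4, Mul(-16, Z)) (Function('J')(Z) = Add(Mul(-4, Add(Mul(3, Z), Z)), -4) = Add(Mul(-4, Mul(4, Z)), -4) = Add(Mul(-16, Z), -4) = Add(-4, Mul(-16, Z)))
Add(Add(-9917, Function('J')(Function('y')(0, -12))), -14658) = Add(Add(-9917, Add(-4, Mul(-16, Add(7, Mul(-1, 0))))), -14658) = Add(Add(-9917, Add(-4, Mul(-16, Add(7, 0)))), -14658) = Add(Add(-9917, Add(-4, Mul(-16, 7))), -14658) = Add(Add(-9917, Add(-4, -112)), -14658) = Add(Add(-9917, -116), -14658) = Add(-10033, -14658) = -24691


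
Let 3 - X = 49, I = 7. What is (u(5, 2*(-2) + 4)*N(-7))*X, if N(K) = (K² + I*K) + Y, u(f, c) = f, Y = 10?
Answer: -2300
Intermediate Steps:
X = -46 (X = 3 - 1*49 = 3 - 49 = -46)
N(K) = 10 + K² + 7*K (N(K) = (K² + 7*K) + 10 = 10 + K² + 7*K)
(u(5, 2*(-2) + 4)*N(-7))*X = (5*(10 + (-7)² + 7*(-7)))*(-46) = (5*(10 + 49 - 49))*(-46) = (5*10)*(-46) = 50*(-46) = -2300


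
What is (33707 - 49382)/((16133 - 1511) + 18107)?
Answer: -15675/32729 ≈ -0.47893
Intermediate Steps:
(33707 - 49382)/((16133 - 1511) + 18107) = -15675/(14622 + 18107) = -15675/32729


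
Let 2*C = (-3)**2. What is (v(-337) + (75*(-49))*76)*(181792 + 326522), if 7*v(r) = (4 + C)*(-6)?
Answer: -993830625414/7 ≈ -1.4198e+11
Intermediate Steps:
C = 9/2 (C = (1/2)*(-3)**2 = (1/2)*9 = 9/2 ≈ 4.5000)
v(r) = -51/7 (v(r) = ((4 + 9/2)*(-6))/7 = ((17/2)*(-6))/7 = (1/7)*(-51) = -51/7)
(v(-337) + (75*(-49))*76)*(181792 + 326522) = (-51/7 + (75*(-49))*76)*(181792 + 326522) = (-51/7 - 3675*76)*508314 = (-51/7 - 279300)*508314 = -1955151/7*508314 = -993830625414/7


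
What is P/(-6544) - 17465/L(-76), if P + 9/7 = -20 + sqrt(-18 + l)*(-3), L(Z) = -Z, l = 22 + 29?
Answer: -200006349/870352 + 3*sqrt(33)/6544 ≈ -229.80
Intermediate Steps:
l = 51
P = -149/7 - 3*sqrt(33) (P = -9/7 + (-20 + sqrt(-18 + 51)*(-3)) = -9/7 + (-20 + sqrt(33)*(-3)) = -9/7 + (-20 - 3*sqrt(33)) = -149/7 - 3*sqrt(33) ≈ -38.519)
P/(-6544) - 17465/L(-76) = (-149/7 - 3*sqrt(33))/(-6544) - 17465/((-1*(-76))) = (-149/7 - 3*sqrt(33))*(-1/6544) - 17465/76 = (149/45808 + 3*sqrt(33)/6544) - 17465*1/76 = (149/45808 + 3*sqrt(33)/6544) - 17465/76 = -200006349/870352 + 3*sqrt(33)/6544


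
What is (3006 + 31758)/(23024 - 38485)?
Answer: -34764/15461 ≈ -2.2485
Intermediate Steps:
(3006 + 31758)/(23024 - 38485) = 34764/(-15461) = 34764*(-1/15461) = -34764/15461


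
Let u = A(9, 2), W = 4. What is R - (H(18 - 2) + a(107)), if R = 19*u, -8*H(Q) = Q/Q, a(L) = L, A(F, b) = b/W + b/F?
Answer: -6707/72 ≈ -93.153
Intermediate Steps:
A(F, b) = b/4 + b/F
u = 13/18 (u = (¼)*2 + 2/9 = ½ + 2*(⅑) = ½ + 2/9 = 13/18 ≈ 0.72222)
H(Q) = -⅛ (H(Q) = -Q/(8*Q) = -⅛*1 = -⅛)
R = 247/18 (R = 19*(13/18) = 247/18 ≈ 13.722)
R - (H(18 - 2) + a(107)) = 247/18 - (-⅛ + 107) = 247/18 - 1*855/8 = 247/18 - 855/8 = -6707/72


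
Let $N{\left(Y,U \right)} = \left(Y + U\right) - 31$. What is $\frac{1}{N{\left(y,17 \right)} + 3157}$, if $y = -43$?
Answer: $\frac{1}{3100} \approx 0.00032258$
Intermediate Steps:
$N{\left(Y,U \right)} = -31 + U + Y$ ($N{\left(Y,U \right)} = \left(U + Y\right) - 31 = -31 + U + Y$)
$\frac{1}{N{\left(y,17 \right)} + 3157} = \frac{1}{\left(-31 + 17 - 43\right) + 3157} = \frac{1}{-57 + 3157} = \frac{1}{3100}$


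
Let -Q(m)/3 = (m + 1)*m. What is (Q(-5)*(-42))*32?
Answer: 80640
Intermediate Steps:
Q(m) = -3*m*(1 + m) (Q(m) = -3*(m + 1)*m = -3*(1 + m)*m = -3*m*(1 + m))
(Q(-5)*(-42))*32 = (-3*(-5)*(1 - 5)*(-42))*32 = (-3*(-5)*(-4)*(-42))*32 = -60*(-42)*32 = 2520*32 = 80640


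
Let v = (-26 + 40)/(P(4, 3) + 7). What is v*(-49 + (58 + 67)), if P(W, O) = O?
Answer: 532/5 ≈ 106.40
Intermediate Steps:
v = 7/5 (v = (-26 + 40)/(3 + 7) = 14/10 = 14*(⅒) = 7/5 ≈ 1.4000)
v*(-49 + (58 + 67)) = 7*(-49 + (58 + 67))/5 = 7*(-49 + 125)/5 = (7/5)*76 = 532/5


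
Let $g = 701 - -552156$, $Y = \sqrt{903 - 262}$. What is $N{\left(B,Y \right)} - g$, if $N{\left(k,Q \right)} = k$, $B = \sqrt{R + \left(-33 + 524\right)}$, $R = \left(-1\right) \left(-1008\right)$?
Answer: $-552857 + \sqrt{1499} \approx -5.5282 \cdot 10^{5}$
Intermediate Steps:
$R = 1008$
$Y = \sqrt{641} \approx 25.318$
$B = \sqrt{1499}$ ($B = \sqrt{1008 + \left(-33 + 524\right)} = \sqrt{1008 + 491} = \sqrt{1499} \approx 38.717$)
$g = 552857$ ($g = 701 + 552156 = 552857$)
$N{\left(B,Y \right)} - g = \sqrt{1499} - 552857 = -552857 + \sqrt{1499}$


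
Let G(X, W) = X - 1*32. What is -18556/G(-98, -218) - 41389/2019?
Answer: 16041997/131235 ≈ 122.24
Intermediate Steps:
G(X, W) = -32 + X (G(X, W) = X - 32 = -32 + X)
-18556/G(-98, -218) - 41389/2019 = -18556/(-32 - 98) - 41389/2019 = -18556/(-130) - 41389*1/2019 = -18556*(-1/130) - 41389/2019 = 9278/65 - 41389/2019 = 16041997/131235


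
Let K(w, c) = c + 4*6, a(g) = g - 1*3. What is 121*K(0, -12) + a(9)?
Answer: 1458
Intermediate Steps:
a(g) = -3 + g (a(g) = g - 3 = -3 + g)
K(w, c) = 24 + c (K(w, c) = c + 24 = 24 + c)
121*K(0, -12) + a(9) = 121*(24 - 12) + (-3 + 9) = 121*12 + 6 = 1452 + 6 = 1458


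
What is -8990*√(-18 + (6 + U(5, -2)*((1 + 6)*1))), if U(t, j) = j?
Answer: -8990*I*√26 ≈ -45840.0*I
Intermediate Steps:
-8990*√(-18 + (6 + U(5, -2)*((1 + 6)*1))) = -8990*√(-18 + (6 - 2*(1 + 6))) = -8990*√(-18 + (6 - 14)) = -8990*√(-18 - 8) = -8990*I*√26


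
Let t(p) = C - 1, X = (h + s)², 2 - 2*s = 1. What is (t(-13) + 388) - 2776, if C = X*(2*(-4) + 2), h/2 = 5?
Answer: -6101/2 ≈ -3050.5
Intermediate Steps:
h = 10 (h = 2*5 = 10)
s = ½ (s = 1 - ½*1 = 1 - ½ = ½ ≈ 0.50000)
X = 441/4 (X = (10 + ½)² = (21/2)² = 441/4 ≈ 110.25)
C = -1323/2 (C = 441*(2*(-4) + 2)/4 = 441*(-8 + 2)/4 = (441/4)*(-6) = -1323/2 ≈ -661.50)
t(p) = -1325/2 (t(p) = -1323/2 - 1 = -1325/2)
(t(-13) + 388) - 2776 = (-1325/2 + 388) - 2776 = -549/2 - 2776 = -6101/2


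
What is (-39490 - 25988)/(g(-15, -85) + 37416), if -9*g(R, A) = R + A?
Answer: -294651/168422 ≈ -1.7495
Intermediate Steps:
g(R, A) = -A/9 - R/9 (g(R, A) = -(R + A)/9 = -(A + R)/9 = -A/9 - R/9)
(-39490 - 25988)/(g(-15, -85) + 37416) = (-39490 - 25988)/((-⅑*(-85) - ⅑*(-15)) + 37416) = -65478/((85/9 + 5/3) + 37416) = -65478/(100/9 + 37416) = -65478/336844/9 = -65478*9/336844 = -294651/168422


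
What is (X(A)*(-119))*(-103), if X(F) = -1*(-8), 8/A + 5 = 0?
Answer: 98056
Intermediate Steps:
A = -8/5 (A = 8/(-5 + 0) = 8/(-5) = 8*(-1/5) = -8/5 ≈ -1.6000)
X(F) = 8
(X(A)*(-119))*(-103) = (8*(-119))*(-103) = -952*(-103) = 98056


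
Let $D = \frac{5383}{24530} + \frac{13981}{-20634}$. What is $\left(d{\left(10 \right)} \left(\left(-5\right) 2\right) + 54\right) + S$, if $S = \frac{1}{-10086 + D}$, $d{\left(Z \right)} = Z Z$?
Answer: $- \frac{1207399119654827}{1276320288707} \approx -946.0$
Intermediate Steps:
$D = - \frac{57970277}{126538005}$ ($D = 5383 \cdot \frac{1}{24530} + 13981 \left(- \frac{1}{20634}\right) = \frac{5383}{24530} - \frac{13981}{20634} = - \frac{57970277}{126538005} \approx -0.45813$)
$d{\left(Z \right)} = Z^{2}$
$S = - \frac{126538005}{1276320288707}$ ($S = \frac{1}{-10086 - \frac{57970277}{126538005}} = \frac{1}{- \frac{1276320288707}{126538005}} = - \frac{126538005}{1276320288707} \approx -9.9143 \cdot 10^{-5}$)
$\left(d{\left(10 \right)} \left(\left(-5\right) 2\right) + 54\right) + S = \left(10^{2} \left(\left(-5\right) 2\right) + 54\right) - \frac{126538005}{1276320288707} = \left(100 \left(-10\right) + 54\right) - \frac{126538005}{1276320288707} = \left(-1000 + 54\right) - \frac{126538005}{1276320288707} = -946 - \frac{126538005}{1276320288707} = - \frac{1207399119654827}{1276320288707}$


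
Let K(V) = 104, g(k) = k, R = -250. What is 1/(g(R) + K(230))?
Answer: -1/146 ≈ -0.0068493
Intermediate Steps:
1/(g(R) + K(230)) = 1/(-250 + 104) = 1/(-146) = -1/146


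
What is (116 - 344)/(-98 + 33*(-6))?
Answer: 57/74 ≈ 0.77027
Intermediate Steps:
(116 - 344)/(-98 + 33*(-6)) = -228/(-98 - 198) = -228/(-296) = -228*(-1/296) = 57/74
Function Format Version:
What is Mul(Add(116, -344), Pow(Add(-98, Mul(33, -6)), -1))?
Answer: Rational(57, 74) ≈ 0.77027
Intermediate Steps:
Mul(Add(116, -344), Pow(Add(-98, Mul(33, -6)), -1)) = Mul(-228, Pow(Add(-98, -198), -1)) = Mul(-228, Pow(-296, -1)) = Mul(-228, Rational(-1, 296)) = Rational(57, 74)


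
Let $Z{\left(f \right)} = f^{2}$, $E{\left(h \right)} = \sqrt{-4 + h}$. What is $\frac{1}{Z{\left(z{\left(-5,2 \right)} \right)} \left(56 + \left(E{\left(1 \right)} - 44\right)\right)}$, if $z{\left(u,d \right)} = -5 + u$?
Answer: $\frac{1}{1225} - \frac{i \sqrt{3}}{14700} \approx 0.00081633 - 0.00011783 i$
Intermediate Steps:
$\frac{1}{Z{\left(z{\left(-5,2 \right)} \right)} \left(56 + \left(E{\left(1 \right)} - 44\right)\right)} = \frac{1}{\left(-5 - 5\right)^{2} \left(56 + \left(\sqrt{-4 + 1} - 44\right)\right)} = \frac{1}{\left(-10\right)^{2} \left(56 - \left(44 - \sqrt{-3}\right)\right)} = \frac{1}{100 \left(56 - \left(44 - i \sqrt{3}\right)\right)} = \frac{1}{100 \left(12 + i \sqrt{3}\right)} = \frac{1}{1200 + 100 i \sqrt{3}}$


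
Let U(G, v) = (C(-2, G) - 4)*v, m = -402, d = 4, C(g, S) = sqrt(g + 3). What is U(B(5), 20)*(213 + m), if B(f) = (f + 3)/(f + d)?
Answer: 11340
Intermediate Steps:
C(g, S) = sqrt(3 + g)
B(f) = (3 + f)/(4 + f) (B(f) = (f + 3)/(f + 4) = (3 + f)/(4 + f))
U(G, v) = -3*v (U(G, v) = (sqrt(3 - 2) - 4)*v = (sqrt(1) - 4)*v = (1 - 4)*v = -3*v)
U(B(5), 20)*(213 + m) = (-3*20)*(213 - 402) = -60*(-189) = 11340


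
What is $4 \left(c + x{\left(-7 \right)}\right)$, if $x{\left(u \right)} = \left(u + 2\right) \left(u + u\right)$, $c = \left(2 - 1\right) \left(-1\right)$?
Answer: $276$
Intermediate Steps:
$c = -1$ ($c = 1 \left(-1\right) = -1$)
$x{\left(u \right)} = 2 u \left(2 + u\right)$ ($x{\left(u \right)} = \left(2 + u\right) 2 u = 2 u \left(2 + u\right)$)
$4 \left(c + x{\left(-7 \right)}\right) = 4 \left(-1 + 2 \left(-7\right) \left(2 - 7\right)\right) = 4 \left(-1 + 2 \left(-7\right) \left(-5\right)\right) = 4 \left(-1 + 70\right) = 4 \cdot 69 = 276$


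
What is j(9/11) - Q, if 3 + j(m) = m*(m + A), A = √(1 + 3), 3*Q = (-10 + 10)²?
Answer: -84/121 ≈ -0.69421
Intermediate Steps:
Q = 0 (Q = (-10 + 10)²/3 = (⅓)*0² = (⅓)*0 = 0)
A = 2 (A = √4 = 2)
j(m) = -3 + m*(2 + m) (j(m) = -3 + m*(m + 2) = -3 + m*(2 + m))
j(9/11) - Q = (-3 + (9/11)² + 2*(9/11)) - 1*0 = (-3 + (9*(1/11))² + 2*(9*(1/11))) + 0 = (-3 + (9/11)² + 2*(9/11)) + 0 = (-3 + 81/121 + 18/11) + 0 = -84/121 + 0 = -84/121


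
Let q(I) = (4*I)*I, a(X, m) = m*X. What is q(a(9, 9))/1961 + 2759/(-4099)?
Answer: 102163757/8038139 ≈ 12.710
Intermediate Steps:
a(X, m) = X*m
q(I) = 4*I²
q(a(9, 9))/1961 + 2759/(-4099) = (4*(9*9)²)/1961 + 2759/(-4099) = (4*81²)*(1/1961) + 2759*(-1/4099) = (4*6561)*(1/1961) - 2759/4099 = 26244*(1/1961) - 2759/4099 = 26244/1961 - 2759/4099 = 102163757/8038139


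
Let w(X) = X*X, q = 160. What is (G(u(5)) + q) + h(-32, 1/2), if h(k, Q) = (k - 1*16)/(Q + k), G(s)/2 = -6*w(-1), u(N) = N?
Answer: 3140/21 ≈ 149.52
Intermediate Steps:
w(X) = X**2
G(s) = -12 (G(s) = 2*(-6*(-1)**2) = 2*(-6*1) = 2*(-6) = -12)
h(k, Q) = (-16 + k)/(Q + k) (h(k, Q) = (k - 16)/(Q + k) = (-16 + k)/(Q + k))
(G(u(5)) + q) + h(-32, 1/2) = (-12 + 160) + (-16 - 32)/(1/2 - 32) = 148 - 48/(1/2 - 32) = 148 - 48/(-63/2) = 148 - 2/63*(-48) = 148 + 32/21 = 3140/21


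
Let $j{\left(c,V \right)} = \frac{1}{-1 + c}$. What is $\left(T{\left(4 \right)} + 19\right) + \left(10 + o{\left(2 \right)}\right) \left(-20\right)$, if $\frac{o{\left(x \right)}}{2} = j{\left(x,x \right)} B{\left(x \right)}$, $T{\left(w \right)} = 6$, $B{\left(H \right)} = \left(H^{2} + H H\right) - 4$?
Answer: $-335$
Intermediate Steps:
$B{\left(H \right)} = -4 + 2 H^{2}$ ($B{\left(H \right)} = \left(H^{2} + H^{2}\right) - 4 = 2 H^{2} - 4 = -4 + 2 H^{2}$)
$o{\left(x \right)} = \frac{2 \left(-4 + 2 x^{2}\right)}{-1 + x}$ ($o{\left(x \right)} = 2 \frac{-4 + 2 x^{2}}{-1 + x} = \frac{2 \left(-4 + 2 x^{2}\right)}{-1 + x}$)
$\left(T{\left(4 \right)} + 19\right) + \left(10 + o{\left(2 \right)}\right) \left(-20\right) = \left(6 + 19\right) + \left(10 + \frac{4 \left(-2 + 2^{2}\right)}{-1 + 2}\right) \left(-20\right) = 25 + \left(10 + \frac{4 \left(-2 + 4\right)}{1}\right) \left(-20\right) = 25 + \left(10 + 4 \cdot 1 \cdot 2\right) \left(-20\right) = 25 + \left(10 + 8\right) \left(-20\right) = 25 + 18 \left(-20\right) = 25 - 360 = -335$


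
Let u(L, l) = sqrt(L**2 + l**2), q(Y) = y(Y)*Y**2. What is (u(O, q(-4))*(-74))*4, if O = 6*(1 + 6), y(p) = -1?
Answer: -592*sqrt(505) ≈ -13304.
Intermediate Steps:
O = 42 (O = 6*7 = 42)
q(Y) = -Y**2
(u(O, q(-4))*(-74))*4 = (sqrt(42**2 + (-1*(-4)**2)**2)*(-74))*4 = (sqrt(1764 + (-1*16)**2)*(-74))*4 = (sqrt(1764 + (-16)**2)*(-74))*4 = (sqrt(1764 + 256)*(-74))*4 = (sqrt(2020)*(-74))*4 = ((2*sqrt(505))*(-74))*4 = -148*sqrt(505)*4 = -592*sqrt(505)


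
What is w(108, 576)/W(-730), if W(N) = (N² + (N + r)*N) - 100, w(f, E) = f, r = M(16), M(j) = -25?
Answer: 54/541975 ≈ 9.9636e-5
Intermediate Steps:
r = -25
W(N) = -100 + N² + N*(-25 + N) (W(N) = (N² + (N - 25)*N) - 100 = (N² + (-25 + N)*N) - 100 = (N² + N*(-25 + N)) - 100 = -100 + N² + N*(-25 + N))
w(108, 576)/W(-730) = 108/(-100 - 25*(-730) + 2*(-730)²) = 108/(-100 + 18250 + 2*532900) = 108/(-100 + 18250 + 1065800) = 108/1083950 = 108*(1/1083950) = 54/541975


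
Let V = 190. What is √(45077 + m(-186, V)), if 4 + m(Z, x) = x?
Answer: √45263 ≈ 212.75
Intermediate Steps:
m(Z, x) = -4 + x
√(45077 + m(-186, V)) = √(45077 + (-4 + 190)) = √(45077 + 186) = √45263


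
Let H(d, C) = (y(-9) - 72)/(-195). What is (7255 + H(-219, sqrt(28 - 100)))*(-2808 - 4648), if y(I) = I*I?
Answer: -3516040832/65 ≈ -5.4093e+7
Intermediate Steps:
y(I) = I**2
H(d, C) = -3/65 (H(d, C) = ((-9)**2 - 72)/(-195) = (81 - 72)*(-1/195) = 9*(-1/195) = -3/65)
(7255 + H(-219, sqrt(28 - 100)))*(-2808 - 4648) = (7255 - 3/65)*(-2808 - 4648) = (471572/65)*(-7456) = -3516040832/65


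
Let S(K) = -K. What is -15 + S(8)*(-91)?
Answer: 713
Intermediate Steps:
-15 + S(8)*(-91) = -15 - 1*8*(-91) = -15 - 8*(-91) = -15 + 728 = 713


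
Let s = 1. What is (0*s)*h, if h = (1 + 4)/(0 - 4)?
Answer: 0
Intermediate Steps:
h = -5/4 (h = 5/(-4) = 5*(-1/4) = -5/4 ≈ -1.2500)
(0*s)*h = (0*1)*(-5/4) = 0*(-5/4) = 0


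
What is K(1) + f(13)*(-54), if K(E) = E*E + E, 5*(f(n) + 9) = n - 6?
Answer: 2062/5 ≈ 412.40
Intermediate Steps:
f(n) = -51/5 + n/5 (f(n) = -9 + (n - 6)/5 = -9 + (-6 + n)/5 = -9 + (-6/5 + n/5) = -51/5 + n/5)
K(E) = E + E² (K(E) = E² + E = E + E²)
K(1) + f(13)*(-54) = 1*(1 + 1) + (-51/5 + (⅕)*13)*(-54) = 1*2 + (-51/5 + 13/5)*(-54) = 2 - 38/5*(-54) = 2 + 2052/5 = 2062/5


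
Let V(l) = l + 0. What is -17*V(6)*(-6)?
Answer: 612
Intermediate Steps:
V(l) = l
-17*V(6)*(-6) = -17*6*(-6) = -102*(-6) = 612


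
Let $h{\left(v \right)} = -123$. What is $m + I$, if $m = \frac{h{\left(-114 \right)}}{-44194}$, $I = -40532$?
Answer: $- \frac{1791271085}{44194} \approx -40532.0$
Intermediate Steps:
$m = \frac{123}{44194}$ ($m = - \frac{123}{-44194} = \left(-123\right) \left(- \frac{1}{44194}\right) = \frac{123}{44194} \approx 0.0027832$)
$m + I = \frac{123}{44194} - 40532 = - \frac{1791271085}{44194}$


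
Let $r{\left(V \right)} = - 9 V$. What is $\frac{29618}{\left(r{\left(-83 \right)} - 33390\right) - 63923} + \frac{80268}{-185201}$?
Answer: $- \frac{6618221453}{8942059883} \approx -0.74012$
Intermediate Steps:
$\frac{29618}{\left(r{\left(-83 \right)} - 33390\right) - 63923} + \frac{80268}{-185201} = \frac{29618}{\left(\left(-9\right) \left(-83\right) - 33390\right) - 63923} + \frac{80268}{-185201} = \frac{29618}{\left(747 - 33390\right) - 63923} + 80268 \left(- \frac{1}{185201}\right) = \frac{29618}{-32643 - 63923} - \frac{80268}{185201} = \frac{29618}{-96566} - \frac{80268}{185201} = 29618 \left(- \frac{1}{96566}\right) - \frac{80268}{185201} = - \frac{14809}{48283} - \frac{80268}{185201} = - \frac{6618221453}{8942059883}$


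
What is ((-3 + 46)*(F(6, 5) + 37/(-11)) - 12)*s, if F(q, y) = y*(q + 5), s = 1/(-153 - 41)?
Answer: -12146/1067 ≈ -11.383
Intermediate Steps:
s = -1/194 (s = 1/(-194) = -1/194 ≈ -0.0051546)
F(q, y) = y*(5 + q)
((-3 + 46)*(F(6, 5) + 37/(-11)) - 12)*s = ((-3 + 46)*(5*(5 + 6) + 37/(-11)) - 12)*(-1/194) = (43*(5*11 + 37*(-1/11)) - 12)*(-1/194) = (43*(55 - 37/11) - 12)*(-1/194) = (43*(568/11) - 12)*(-1/194) = (24424/11 - 12)*(-1/194) = (24292/11)*(-1/194) = -12146/1067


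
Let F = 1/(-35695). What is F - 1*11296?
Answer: -403210721/35695 ≈ -11296.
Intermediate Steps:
F = -1/35695 ≈ -2.8015e-5
F - 1*11296 = -1/35695 - 1*11296 = -1/35695 - 11296 = -403210721/35695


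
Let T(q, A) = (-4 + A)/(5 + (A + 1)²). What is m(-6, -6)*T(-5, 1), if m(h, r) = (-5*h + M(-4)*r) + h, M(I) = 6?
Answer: 4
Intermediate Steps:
m(h, r) = -4*h + 6*r (m(h, r) = (-5*h + 6*r) + h = -4*h + 6*r)
T(q, A) = (-4 + A)/(5 + (1 + A)²)
m(-6, -6)*T(-5, 1) = (-4*(-6) + 6*(-6))*((-4 + 1)/(5 + (1 + 1)²)) = (24 - 36)*(-3/(5 + 2²)) = -12*(-3)/(5 + 4) = -12*(-3)/9 = -4*(-3)/3 = -12*(-⅓) = 4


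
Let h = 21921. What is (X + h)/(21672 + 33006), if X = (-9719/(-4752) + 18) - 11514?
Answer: 49549319/259829856 ≈ 0.19070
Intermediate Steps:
X = -54619273/4752 (X = (-9719*(-1/4752) + 18) - 11514 = (9719/4752 + 18) - 11514 = 95255/4752 - 11514 = -54619273/4752 ≈ -11494.)
(X + h)/(21672 + 33006) = (-54619273/4752 + 21921)/(21672 + 33006) = (49549319/4752)/54678 = (49549319/4752)*(1/54678) = 49549319/259829856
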